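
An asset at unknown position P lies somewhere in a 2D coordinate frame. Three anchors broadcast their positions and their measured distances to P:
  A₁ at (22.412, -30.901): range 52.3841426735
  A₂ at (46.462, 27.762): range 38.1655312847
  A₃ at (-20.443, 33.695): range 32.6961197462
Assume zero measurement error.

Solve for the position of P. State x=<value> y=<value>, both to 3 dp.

x=9.142 y=19.774

eq1: (x − 22.412)² + (y + 30.901)² = 52.3841426735²
eq2: (x − 46.462)² + (y − 27.762)² = 38.1655312847²
eq3: (x + 20.443)² + (y − 33.695)² = 32.6961197462²
eq3−eq1, eq3−eq2 (x²,y² cancel):
  85.710·x − 129.192·y = -1771.161886
  133.810·x − 11.866·y = 988.605282
det = 85.710·-11.866 − -129.192·133.810 = 16270.146660
x = (-1771.161886·-11.866 − -129.192·988.605282) / 16270.146660 = 9.141682
y = (85.710·988.605282 − -1771.161886·133.810) / 16270.146660 = 19.774409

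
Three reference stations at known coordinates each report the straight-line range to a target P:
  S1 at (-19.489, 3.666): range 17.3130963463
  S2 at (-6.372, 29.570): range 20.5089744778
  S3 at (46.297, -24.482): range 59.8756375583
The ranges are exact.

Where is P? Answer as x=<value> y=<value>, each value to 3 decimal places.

x=-3.125 y=9.320

eq1: (x + 19.489)² + (y − 3.666)² = 17.3130963463²
eq2: (x + 6.372)² + (y − 29.570)² = 20.5089744778²
eq3: (x − 46.297)² + (y + 24.482)² = 59.8756375583²
eq3−eq1, eq3−eq2 (x²,y² cancel):
  -131.572·x + 56.296·y = 935.828812
  -105.338·x + 108.104·y = 1336.680690
det = -131.572·108.104 − 56.296·-105.338 = -8293.351440
x = (935.828812·108.104 − 56.296·1336.680690) / -8293.351440 = -3.125041
y = (-131.572·1336.680690 − 935.828812·-105.338) / -8293.351440 = 9.319684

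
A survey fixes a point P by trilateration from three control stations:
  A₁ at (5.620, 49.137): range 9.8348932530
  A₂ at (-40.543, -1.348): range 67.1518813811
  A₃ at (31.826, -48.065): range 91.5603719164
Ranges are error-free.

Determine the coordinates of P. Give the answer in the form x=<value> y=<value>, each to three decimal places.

eq1: (x − 5.620)² + (y − 49.137)² = 9.8348932530²
eq2: (x + 40.543)² + (y + 1.348)² = 67.1518813811²
eq3: (x − 31.826)² + (y + 48.065)² = 91.5603719164²
eq3−eq2, eq3−eq1 (x²,y² cancel):
  -144.738·x + 93.434·y = 2196.339984
  -52.412·x + 194.404·y = 7409.467248
det = -144.738·194.404 − 93.434·-52.412 = -23240.583344
x = (2196.339984·194.404 − 93.434·7409.467248) / -23240.583344 = 11.416189
y = (-144.738·7409.467248 − 2196.339984·-52.412) / -23240.583344 = 41.191604

x=11.416 y=41.192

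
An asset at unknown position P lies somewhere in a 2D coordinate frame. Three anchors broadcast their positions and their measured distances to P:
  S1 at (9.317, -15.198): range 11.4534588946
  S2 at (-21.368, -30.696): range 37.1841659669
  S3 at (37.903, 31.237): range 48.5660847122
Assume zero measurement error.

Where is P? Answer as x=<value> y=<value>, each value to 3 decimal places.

x=5.079 y=-4.557

eq1: (x − 9.317)² + (y + 15.198)² = 11.4534588946²
eq2: (x + 21.368)² + (y + 30.696)² = 37.1841659669²
eq3: (x − 37.903)² + (y − 31.237)² = 48.5660847122²
eq2−eq3, eq2−eq1 (x²,y² cancel):
  118.542·x + 123.866·y = 37.549352
  61.370·x + 30.996·y = 170.430331
det = 118.542·30.996 − 123.866·61.370 = -3927.328588
x = (37.549352·30.996 − 123.866·170.430331) / -3927.328588 = 5.078934
y = (118.542·170.430331 − 37.549352·61.370) / -3927.328588 = -4.557487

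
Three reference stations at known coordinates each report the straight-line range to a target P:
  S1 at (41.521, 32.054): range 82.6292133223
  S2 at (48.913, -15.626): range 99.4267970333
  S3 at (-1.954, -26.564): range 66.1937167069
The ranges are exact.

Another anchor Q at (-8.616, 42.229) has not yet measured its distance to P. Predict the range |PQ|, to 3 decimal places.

eq1: (x − 41.521)² + (y − 32.054)² = 82.6292133223²
eq2: (x − 48.913)² + (y + 15.626)² = 99.4267970333²
eq3: (x + 1.954)² + (y + 26.564)² = 66.1937167069²
eq3−eq1, eq3−eq2 (x²,y² cancel):
  86.950·x + 117.236·y = -403.990618
  101.734·x + 21.876·y = -3576.890604
det = 86.950·21.876 − 117.236·101.734 = -10024.769024
x = (-403.990618·21.876 − 117.236·-3576.890604) / -10024.769024 = -40.948839
y = (86.950·-3576.890604 − -403.990618·101.734) / -10024.769024 = 26.924416
|P − Q| = √((-40.948839 − -8.616)² + (26.924416 − 42.229)²) = 35.772094

35.772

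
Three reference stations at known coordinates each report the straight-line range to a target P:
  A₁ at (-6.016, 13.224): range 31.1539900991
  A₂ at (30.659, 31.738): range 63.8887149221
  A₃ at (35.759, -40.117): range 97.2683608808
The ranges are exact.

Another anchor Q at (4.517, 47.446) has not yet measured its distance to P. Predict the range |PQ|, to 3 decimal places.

42.148

eq1: (x + 6.016)² + (y − 13.224)² = 31.1539900991²
eq2: (x − 30.659)² + (y − 31.738)² = 63.8887149221²
eq3: (x − 35.759)² + (y + 40.117)² = 97.2683608808²
eq2−eq3, eq2−eq1 (x²,y² cancel):
  10.200·x − 143.710·y = -4438.561289
  -73.350·x − 37.028·y = 1374.988302
det = 10.200·-37.028 − -143.710·-73.350 = -10918.814100
x = (-4438.561289·-37.028 − -143.710·1374.988302) / -10918.814100 = -33.149261
y = (10.200·1374.988302 − -4438.561289·-73.350) / -10918.814100 = 28.532731
|P − Q| = √((-33.149261 − 4.517)² + (28.532731 − 47.446)²) = 42.148060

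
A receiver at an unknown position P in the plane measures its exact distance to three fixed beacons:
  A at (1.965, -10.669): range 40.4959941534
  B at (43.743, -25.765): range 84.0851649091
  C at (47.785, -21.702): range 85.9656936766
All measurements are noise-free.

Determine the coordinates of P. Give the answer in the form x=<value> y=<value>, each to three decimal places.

x=-30.820 y=13.102

eq1: (x − 1.965)² + (y + 10.669)² = 40.4959941534²
eq2: (x − 43.743)² + (y + 25.765)² = 84.0851649091²
eq3: (x − 47.785)² + (y + 21.702)² = 85.9656936766²
eq2−eq3, eq2−eq1 (x²,y² cancel):
  8.084·x + 8.126·y = -142.687777
  -83.556·x + 30.192·y = 2970.792927
det = 8.084·30.192 − 8.126·-83.556 = 923.048184
x = (-142.687777·30.192 − 8.126·2970.792927) / 923.048184 = -30.820377
y = (8.084·2970.792927 − -142.687777·-83.556) / 923.048184 = 13.101667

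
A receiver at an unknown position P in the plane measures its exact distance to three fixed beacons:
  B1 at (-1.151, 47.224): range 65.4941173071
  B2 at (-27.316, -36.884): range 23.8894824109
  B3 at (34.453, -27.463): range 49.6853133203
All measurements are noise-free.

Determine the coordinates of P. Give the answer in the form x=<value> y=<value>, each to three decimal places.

x=-14.113 y=-16.975

eq1: (x + 1.151)² + (y − 47.224)² = 65.4941173071²
eq2: (x + 27.316)² + (y + 36.884)² = 23.8894824109²
eq3: (x − 34.453)² + (y + 27.463)² = 49.6853133203²
eq2−eq3, eq2−eq1 (x²,y² cancel):
  123.538·x + 18.842·y = -2063.290724
  52.330·x + 168.216·y = -3593.934367
det = 123.538·168.216 − 18.842·52.330 = 19795.066348
x = (-2063.290724·168.216 − 18.842·-3593.934367) / 19795.066348 = -14.112688
y = (123.538·-3593.934367 − -2063.290724·52.330) / 19795.066348 = -16.974707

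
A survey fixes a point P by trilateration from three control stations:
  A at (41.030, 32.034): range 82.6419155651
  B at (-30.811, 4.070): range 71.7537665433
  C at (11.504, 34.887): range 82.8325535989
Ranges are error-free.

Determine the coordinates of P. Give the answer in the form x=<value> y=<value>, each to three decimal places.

eq1: (x − 41.030)² + (y − 32.034)² = 82.6419155651²
eq2: (x + 30.811)² + (y − 4.070)² = 71.7537665433²
eq3: (x − 11.504)² + (y − 34.887)² = 82.8325535989²
eq3−eq1, eq3−eq2 (x²,y² cancel):
  59.052·x − 5.706·y = 1391.738998
  -84.630·x − 61.634·y = 1329.066759
det = 59.052·-61.634 − -5.706·-84.630 = -4122.509748
x = (1391.738998·-61.634 − -5.706·1329.066759) / -4122.509748 = 18.967763
y = (59.052·1329.066759 − 1391.738998·-84.630) / -4122.509748 = -47.608601

x=18.968 y=-47.609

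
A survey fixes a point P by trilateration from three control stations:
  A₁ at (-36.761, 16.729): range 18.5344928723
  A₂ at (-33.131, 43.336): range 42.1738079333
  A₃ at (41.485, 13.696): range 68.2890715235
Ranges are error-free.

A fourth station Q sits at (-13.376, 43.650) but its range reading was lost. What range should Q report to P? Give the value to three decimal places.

43.634

eq1: (x + 36.761)² + (y − 16.729)² = 18.5344928723²
eq2: (x + 33.131)² + (y − 43.336)² = 42.1738079333²
eq3: (x − 41.485)² + (y − 13.696)² = 68.2890715235²
eq1−eq2, eq1−eq3 (x²,y² cancel):
  7.260·x + 53.214·y = -90.661155
  156.492·x − 6.066·y = -4042.514785
det = 7.260·-6.066 − 53.214·156.492 = -8371.604448
x = (-90.661155·-6.066 − 53.214·-4042.514785) / -8371.604448 = -25.761888
y = (7.260·-4042.514785 − -90.661155·156.492) / -8371.604448 = 1.810992
|P − Q| = √((-25.761888 − -13.376)² + (1.810992 − 43.650)²) = 43.633849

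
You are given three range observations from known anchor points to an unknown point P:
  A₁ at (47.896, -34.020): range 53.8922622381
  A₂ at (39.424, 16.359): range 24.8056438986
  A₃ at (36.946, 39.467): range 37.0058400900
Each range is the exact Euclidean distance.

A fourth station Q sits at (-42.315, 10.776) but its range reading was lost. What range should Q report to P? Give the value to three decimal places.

eq1: (x − 47.896)² + (y + 34.020)² = 53.8922622381²
eq2: (x − 39.424)² + (y − 16.359)² = 24.8056438986²
eq3: (x − 36.946)² + (y − 39.467)² = 37.0058400900²
eq3−eq1, eq3−eq2 (x²,y² cancel):
  21.900·x − 146.974·y = -1006.207517
  4.956·x − 46.216·y = -346.670116
det = 21.900·-46.216 − -146.974·4.956 = -283.727256
x = (-1006.207517·-46.216 − -146.974·-346.670116) / -283.727256 = 15.679167
y = (21.900·-346.670116 − -1006.207517·4.956) / -283.727256 = 9.182449
|P − Q| = √((15.679167 − -42.315)² + (9.182449 − 10.776)²) = 58.016057

58.016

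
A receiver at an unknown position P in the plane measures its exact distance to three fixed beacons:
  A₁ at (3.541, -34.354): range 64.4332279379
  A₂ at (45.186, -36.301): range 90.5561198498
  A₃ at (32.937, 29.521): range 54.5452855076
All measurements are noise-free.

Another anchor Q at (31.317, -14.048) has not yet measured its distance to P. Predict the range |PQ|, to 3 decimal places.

eq1: (x − 3.541)² + (y + 34.354)² = 64.4332279379²
eq2: (x − 45.186)² + (y + 36.301)² = 90.5561198498²
eq3: (x − 32.937)² + (y − 29.521)² = 54.5452855076²
eq1−eq3, eq1−eq2 (x²,y² cancel):
  58.792·x + 127.750·y = 1940.052104
  83.290·x − 3.894·y = -1881.968780
det = 58.792·-3.894 − 127.750·83.290 = -10869.233548
x = (1940.052104·-3.894 − 127.750·-1881.968780) / -10869.233548 = -21.424413
y = (58.792·-1881.968780 − 1940.052104·83.290) / -10869.233548 = 25.046076
|P − Q| = √((-21.424413 − 31.317)² + (25.046076 − -14.048)²) = 65.650616

65.651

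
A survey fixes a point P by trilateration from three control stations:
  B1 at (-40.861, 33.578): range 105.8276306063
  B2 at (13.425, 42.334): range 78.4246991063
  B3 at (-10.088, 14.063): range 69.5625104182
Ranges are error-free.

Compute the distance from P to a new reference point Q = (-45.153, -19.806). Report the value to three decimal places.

eq1: (x + 40.861)² + (y − 33.578)² = 105.8276306063²
eq2: (x − 13.425)² + (y − 42.334)² = 78.4246991063²
eq3: (x + 10.088)² + (y − 14.063)² = 69.5625104182²
eq2−eq1, eq2−eq3 (x²,y² cancel):
  -108.572·x − 17.512·y = -4224.348746
  -47.026·x − 56.542·y = -361.371894
det = -108.572·-56.542 − -17.512·-47.026 = 5315.358712
x = (-4224.348746·-56.542 − -17.512·-361.371894) / 5315.358712 = 43.745831
y = (-108.572·-361.371894 − -4224.348746·-47.026) / 5315.358712 = -29.992210
|P − Q| = √((43.745831 − -45.153)² + (-29.992210 − -19.806)²) = 89.480506

89.481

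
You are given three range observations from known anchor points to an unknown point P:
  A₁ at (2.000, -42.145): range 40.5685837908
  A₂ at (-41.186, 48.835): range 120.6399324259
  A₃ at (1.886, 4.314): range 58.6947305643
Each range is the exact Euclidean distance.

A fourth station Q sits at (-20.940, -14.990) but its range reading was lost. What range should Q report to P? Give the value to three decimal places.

67.428

eq1: (x − 2.000)² + (y + 42.145)² = 40.5685837908²
eq2: (x + 41.186)² + (y − 48.835)² = 120.6399324259²
eq3: (x − 1.886)² + (y − 4.314)² = 58.6947305643²
eq2−eq1, eq2−eq3 (x²,y² cancel):
  86.372·x − 181.960·y = 10607.240509
  86.144·x − 89.042·y = 7049.945671
det = 86.372·-89.042 − -181.960·86.144 = 7984.026616
x = (10607.240509·-89.042 − -181.960·7049.945671) / 7984.026616 = 42.374383
y = (86.372·7049.945671 − 10607.240509·86.144) / 7984.026616 = -38.180261
|P − Q| = √((42.374383 − -20.940)² + (-38.180261 − -14.990)²) = 67.427734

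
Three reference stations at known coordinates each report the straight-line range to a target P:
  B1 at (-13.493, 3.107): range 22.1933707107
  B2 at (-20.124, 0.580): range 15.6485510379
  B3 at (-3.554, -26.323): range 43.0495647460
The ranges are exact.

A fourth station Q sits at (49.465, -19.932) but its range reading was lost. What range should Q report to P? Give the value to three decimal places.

eq1: (x + 13.493)² + (y − 3.107)² = 22.1933707107²
eq2: (x + 20.124)² + (y − 0.580)² = 15.6485510379²
eq3: (x + 3.554)² + (y + 26.323)² = 43.0495647460²
eq2−eq1, eq2−eq3 (x²,y² cancel):
  13.262·x + 5.054·y = -461.265832
  33.140·x − 53.806·y = -1308.168406
det = 13.262·-53.806 − 5.054·33.140 = -881.064732
x = (-461.265832·-53.806 − 5.054·-1308.168406) / -881.064732 = -35.673148
y = (13.262·-1308.168406 − -461.265832·33.140) / -881.064732 = 2.341008
|P − Q| = √((-35.673148 − 49.465)² + (2.341008 − -19.932)²) = 88.003359

88.003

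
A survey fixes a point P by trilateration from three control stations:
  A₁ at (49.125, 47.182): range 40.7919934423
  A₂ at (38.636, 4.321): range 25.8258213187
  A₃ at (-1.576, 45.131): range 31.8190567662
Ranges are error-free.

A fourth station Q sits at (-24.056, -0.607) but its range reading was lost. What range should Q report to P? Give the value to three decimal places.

47.344

eq1: (x − 49.125)² + (y − 47.182)² = 40.7919934423²
eq2: (x − 38.636)² + (y − 4.321)² = 25.8258213187²
eq3: (x + 1.576)² + (y − 45.131)² = 31.8190567662²
eq1−eq3, eq1−eq2 (x²,y² cancel):
  -101.402·x − 4.102·y = -1948.581456
  -20.978·x − 85.722·y = -2130.981530
det = -101.402·-85.722 − -4.102·-20.978 = 8606.330488
x = (-1948.581456·-85.722 − -4.102·-2130.981530) / 8606.330488 = 18.392858
y = (-101.402·-2130.981530 − -1948.581456·-20.978) / 8606.330488 = 20.358090
|P − Q| = √((18.392858 − -24.056)² + (20.358090 − -0.607)²) = 47.343854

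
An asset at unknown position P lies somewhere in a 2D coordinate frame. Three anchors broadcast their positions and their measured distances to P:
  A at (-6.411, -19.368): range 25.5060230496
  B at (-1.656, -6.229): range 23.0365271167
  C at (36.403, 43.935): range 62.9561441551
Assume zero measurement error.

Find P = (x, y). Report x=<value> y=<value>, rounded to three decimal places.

eq1: (x + 6.411)² + (y + 19.368)² = 25.5060230496²
eq2: (x + 1.656)² + (y + 6.229)² = 23.0365271167²
eq3: (x − 36.403)² + (y − 43.935)² = 62.9561441551²
eq3−eq1, eq3−eq2 (x²,y² cancel):
  -85.628·x − 126.606·y = 473.676586
  -76.118·x − 100.328·y = 218.874648
det = -85.628·-100.328 − -126.606·-76.118 = -1046.109524
x = (473.676586·-100.328 − -126.606·218.874648) / -1046.109524 = 18.938916
y = (-85.628·218.874648 − 473.676586·-76.118) / -1046.109524 = -16.550386

x=18.939 y=-16.550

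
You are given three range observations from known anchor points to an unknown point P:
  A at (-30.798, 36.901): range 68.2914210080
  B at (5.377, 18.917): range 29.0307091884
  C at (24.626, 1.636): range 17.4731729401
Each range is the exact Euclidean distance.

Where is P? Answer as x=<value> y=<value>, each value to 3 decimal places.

x=34.280 y=16.200

eq1: (x + 30.798)² + (y − 36.901)² = 68.2914210080²
eq2: (x − 5.377)² + (y − 18.917)² = 29.0307091884²
eq3: (x − 24.626)² + (y − 1.636)² = 17.4731729401²
eq1−eq3, eq1−eq2 (x²,y² cancel):
  110.848·x − 70.530·y = 2657.322178
  72.350·x − 35.968·y = 1897.500520
det = 110.848·-35.968 − -70.530·72.350 = 1115.864636
x = (2657.322178·-35.968 − -70.530·1897.500520) / 1115.864636 = 34.280276
y = (110.848·1897.500520 − 2657.322178·72.350) / 1115.864636 = 16.199884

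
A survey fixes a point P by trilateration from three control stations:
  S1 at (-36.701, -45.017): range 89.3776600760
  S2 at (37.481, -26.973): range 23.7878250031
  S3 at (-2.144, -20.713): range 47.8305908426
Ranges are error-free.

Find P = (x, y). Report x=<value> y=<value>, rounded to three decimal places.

x=42.572 y=-3.736

eq1: (x + 36.701)² + (y + 45.017)² = 89.3776600760²
eq2: (x − 37.481)² + (y + 26.973)² = 23.7878250031²
eq3: (x + 2.144)² + (y + 20.713)² = 47.8305908426²
eq3−eq1, eq3−eq2 (x²,y² cancel):
  -69.114·x − 48.608·y = -2760.732115
  79.250·x − 12.520·y = 3420.647787
det = -69.114·-12.520 − -48.608·79.250 = 4717.491280
x = (-2760.732115·-12.520 − -48.608·3420.647787) / 4717.491280 = 42.572461
y = (-69.114·3420.647787 − -2760.732115·79.250) / 4717.491280 = -3.736442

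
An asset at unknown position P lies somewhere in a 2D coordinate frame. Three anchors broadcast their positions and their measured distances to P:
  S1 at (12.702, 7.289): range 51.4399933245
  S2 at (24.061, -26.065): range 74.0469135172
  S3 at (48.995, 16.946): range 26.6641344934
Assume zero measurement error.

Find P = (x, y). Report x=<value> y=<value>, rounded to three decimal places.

x=49.128 y=43.610

eq1: (x − 12.702)² + (y − 7.289)² = 51.4399933245²
eq2: (x − 24.061)² + (y + 26.065)² = 74.0469135172²
eq3: (x − 48.995)² + (y − 16.946)² = 26.6641344934²
eq3−eq1, eq3−eq2 (x²,y² cancel):
  -72.586·x − 19.314·y = -4408.303461
  -49.868·x − 86.022·y = -6201.330328
det = -72.586·-86.022 − -19.314·-49.868 = 5280.842340
x = (-4408.303461·-86.022 − -19.314·-6201.330328) / 5280.842340 = 49.128258
y = (-72.586·-6201.330328 − -4408.303461·-49.868) / 5280.842340 = 43.609802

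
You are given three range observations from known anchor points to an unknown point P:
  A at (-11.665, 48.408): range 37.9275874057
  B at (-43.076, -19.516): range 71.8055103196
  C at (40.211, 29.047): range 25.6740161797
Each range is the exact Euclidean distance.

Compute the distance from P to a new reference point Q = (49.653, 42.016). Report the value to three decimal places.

39.574

eq1: (x + 11.665)² + (y − 48.408)² = 37.9275874057²
eq2: (x + 43.076)² + (y + 19.516)² = 71.8055103196²
eq3: (x − 40.211)² + (y − 29.047)² = 25.6740161797²
eq3−eq2, eq3−eq1 (x²,y² cancel):
  -166.574·x − 97.126·y = -4721.112903
  -103.752·x + 38.722·y = -760.592821
det = -166.574·38.722 − -97.126·-103.752 = -16527.095180
x = (-4721.112903·38.722 − -97.126·-760.592821) / -16527.095180 = 15.531118
y = (-166.574·-760.592821 − -4721.112903·-103.752) / -16527.095180 = 21.971793
|P − Q| = √((15.531118 − 49.653)² + (21.971793 − 42.016)²) = 39.573641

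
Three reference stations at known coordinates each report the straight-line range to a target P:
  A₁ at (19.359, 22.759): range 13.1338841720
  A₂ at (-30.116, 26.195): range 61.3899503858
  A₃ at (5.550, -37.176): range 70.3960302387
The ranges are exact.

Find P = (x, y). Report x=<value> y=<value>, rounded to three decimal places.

x=31.236 y=28.367

eq1: (x − 19.359)² + (y − 22.759)² = 13.1338841720²
eq2: (x + 30.116)² + (y − 26.195)² = 61.3899503858²
eq3: (x − 5.550)² + (y + 37.176)² = 70.3960302387²
eq1−eq3, eq1−eq2 (x²,y² cancel):
  -27.618·x − 119.870·y = -4262.987646
  -98.950·x + 6.872·y = -2895.818576
det = -27.618·6.872 − -119.870·-98.950 = -12050.927396
x = (-4262.987646·6.872 − -119.870·-2895.818576) / -12050.927396 = 31.235523
y = (-27.618·-2895.818576 − -4262.987646·-98.950) / -12050.927396 = 28.366772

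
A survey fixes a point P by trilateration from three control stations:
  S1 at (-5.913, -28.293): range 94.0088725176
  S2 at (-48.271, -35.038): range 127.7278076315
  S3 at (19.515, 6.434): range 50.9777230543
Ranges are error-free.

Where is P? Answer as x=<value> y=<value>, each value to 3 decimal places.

eq1: (x + 5.913)² + (y + 28.293)² = 94.0088725176²
eq2: (x + 48.271)² + (y + 35.038)² = 127.7278076315²
eq3: (x − 19.515)² + (y − 6.434)² = 50.9777230543²
eq2−eq3, eq2−eq1 (x²,y² cancel):
  135.572·x + 82.944·y = 10580.145291
  84.716·x + 13.490·y = 4754.431263
det = 135.572·13.490 − 82.944·84.716 = -5197.817624
x = (10580.145291·13.490 − 82.944·4754.431263) / -5197.817624 = 48.409814
y = (135.572·4754.431263 − 10580.145291·84.716) / -5197.817624 = 48.431833

x=48.410 y=48.432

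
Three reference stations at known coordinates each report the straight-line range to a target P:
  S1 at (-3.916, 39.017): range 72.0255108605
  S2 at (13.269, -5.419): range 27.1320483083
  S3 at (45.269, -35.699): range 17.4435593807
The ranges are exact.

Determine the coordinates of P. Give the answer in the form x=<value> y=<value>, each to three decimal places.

x=35.106 y=-21.522

eq1: (x + 3.916)² + (y − 39.017)² = 72.0255108605²
eq2: (x − 13.269)² + (y + 5.419)² = 27.1320483083²
eq3: (x − 45.269)² + (y + 35.699)² = 17.4435593807²
eq2−eq3, eq2−eq1 (x²,y² cancel):
  64.000·x − 60.560·y = 3550.139322
  -34.370·x + 88.872·y = -3119.296746
det = 64.000·88.872 − -60.560·-34.370 = 3606.360800
x = (3550.139322·88.872 − -60.560·-3119.296746) / 3606.360800 = 35.105575
y = (64.000·-3119.296746 − 3550.139322·-34.370) / 3606.360800 = -21.522168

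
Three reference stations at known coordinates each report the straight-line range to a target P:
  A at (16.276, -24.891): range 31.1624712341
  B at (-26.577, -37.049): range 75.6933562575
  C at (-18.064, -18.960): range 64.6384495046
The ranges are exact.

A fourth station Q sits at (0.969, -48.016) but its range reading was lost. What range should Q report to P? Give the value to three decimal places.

54.839

eq1: (x − 16.276)² + (y + 24.891)² = 31.1624712341²
eq2: (x + 26.577)² + (y + 37.049)² = 75.6933562575²
eq3: (x + 18.064)² + (y + 18.960)² = 64.6384495046²
eq3−eq2, eq3−eq1 (x²,y² cancel):
  -17.026·x − 36.178·y = -158.179393
  68.680·x − 11.862·y = 3405.709902
det = -17.026·-11.862 − -36.178·68.680 = 2686.667452
x = (-158.179393·-11.862 − -36.178·3405.709902) / 2686.667452 = 46.558831
y = (-17.026·3405.709902 − -158.179393·68.680) / 2686.667452 = -17.539147
|P − Q| = √((46.558831 − 0.969)² + (-17.539147 − -48.016)²) = 54.838593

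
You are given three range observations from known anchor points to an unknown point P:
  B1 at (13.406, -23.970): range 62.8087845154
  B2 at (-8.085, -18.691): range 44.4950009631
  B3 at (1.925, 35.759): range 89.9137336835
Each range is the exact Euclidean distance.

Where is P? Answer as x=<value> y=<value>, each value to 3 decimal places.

eq1: (x − 13.406)² + (y + 23.970)² = 62.8087845154²
eq2: (x + 8.085)² + (y + 18.691)² = 44.4950009631²
eq3: (x − 1.925)² + (y − 35.759)² = 89.9137336835²
eq2−eq1, eq2−eq3 (x²,y² cancel):
  42.982·x − 10.558·y = -1625.577272
  20.020·x + 108.900·y = -5236.983394
det = 42.982·108.900 − -10.558·20.020 = 4892.110960
x = (-1625.577272·108.900 − -10.558·-5236.983394) / 4892.110960 = -47.488178
y = (42.982·-5236.983394 − -1625.577272·20.020) / 4892.110960 = -39.359688

x=-47.488 y=-39.360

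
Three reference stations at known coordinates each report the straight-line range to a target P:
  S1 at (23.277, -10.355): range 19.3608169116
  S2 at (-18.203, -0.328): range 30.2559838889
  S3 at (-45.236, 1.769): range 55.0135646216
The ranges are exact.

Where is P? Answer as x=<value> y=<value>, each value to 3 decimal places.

eq1: (x − 23.277)² + (y + 10.355)² = 19.3608169116²
eq2: (x + 18.203)² + (y + 0.328)² = 30.2559838889²
eq3: (x + 45.236)² + (y − 1.769)² = 55.0135646216²
eq3−eq1, eq3−eq2 (x²,y² cancel):
  137.026·x − 24.248·y = 1251.270758
  54.066·x − 4.194·y = 393.099467
det = 137.026·-4.194 − -24.248·54.066 = 736.305324
x = (1251.270758·-4.194 − -24.248·393.099467) / 736.305324 = 5.818301
y = (137.026·393.099467 − 1251.270758·54.066) / 736.305324 = -18.723696

x=5.818 y=-18.724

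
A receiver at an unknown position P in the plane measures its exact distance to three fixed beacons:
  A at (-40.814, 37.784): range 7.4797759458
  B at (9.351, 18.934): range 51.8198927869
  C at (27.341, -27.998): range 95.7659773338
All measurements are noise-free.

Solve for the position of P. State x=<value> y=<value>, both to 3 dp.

eq1: (x + 40.814)² + (y − 37.784)² = 7.4797759458²
eq2: (x − 9.351)² + (y − 18.934)² = 51.8198927869²
eq3: (x − 27.341)² + (y + 27.998)² = 95.7659773338²
eq2−eq1, eq2−eq3 (x²,y² cancel):
  -100.330·x + 37.700·y = 5276.829935
  35.980·x − 93.864·y = -5400.340398
det = -100.330·-93.864 − 37.700·35.980 = 8060.929120
x = (5276.829935·-93.864 − 37.700·-5400.340398) / 8060.929120 = -36.188326
y = (-100.330·-5400.340398 − 5276.829935·35.980) / 8060.929120 = 43.661941

x=-36.188 y=43.662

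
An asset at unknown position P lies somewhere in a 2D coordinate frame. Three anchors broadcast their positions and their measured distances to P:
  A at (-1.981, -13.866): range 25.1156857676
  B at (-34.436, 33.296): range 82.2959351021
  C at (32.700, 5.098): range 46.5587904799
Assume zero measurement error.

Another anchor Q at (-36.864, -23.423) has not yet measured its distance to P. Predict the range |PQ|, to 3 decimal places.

48.796

eq1: (x + 1.981)² + (y + 13.866)² = 25.1156857676²
eq2: (x + 34.436)² + (y − 33.296)² = 82.2959351021²
eq3: (x − 32.700)² + (y − 5.098)² = 46.5587904799²
eq1−eq2, eq1−eq3 (x²,y² cancel):
  -64.910·x + 94.324·y = -4043.551868
  69.362·x + 37.928·y = -637.834012
det = -64.910·37.928 − 94.324·69.362 = -9004.407768
x = (-4043.551868·37.928 − 94.324·-637.834012) / -9004.407768 = 10.350573
y = (-64.910·-637.834012 − -4043.551868·69.362) / -9004.407768 = -35.745899
|P − Q| = √((10.350573 − -36.864)² + (-35.745899 − -23.423)²) = 48.796206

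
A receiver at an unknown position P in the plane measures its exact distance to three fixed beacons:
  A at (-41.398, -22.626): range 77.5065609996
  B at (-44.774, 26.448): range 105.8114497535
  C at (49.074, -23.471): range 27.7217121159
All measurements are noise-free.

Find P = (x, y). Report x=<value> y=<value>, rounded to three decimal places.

x=32.578 y=-45.751

eq1: (x + 41.398)² + (y + 22.626)² = 77.5065609996²
eq2: (x + 44.774)² + (y − 26.448)² = 105.8114497535²
eq3: (x − 49.074)² + (y + 23.471)² = 27.7217121159²
eq2−eq3, eq2−eq1 (x²,y² cancel):
  187.696·x − 99.838·y = 10682.507113
  6.752·x − 98.148·y = 4710.318401
det = 187.696·-98.148 − -99.838·6.752 = -17747.880832
x = (10682.507113·-98.148 − -99.838·4710.318401) / -17747.880832 = 32.578421
y = (187.696·4710.318401 − 10682.507113·6.752) / -17747.880832 = -45.750794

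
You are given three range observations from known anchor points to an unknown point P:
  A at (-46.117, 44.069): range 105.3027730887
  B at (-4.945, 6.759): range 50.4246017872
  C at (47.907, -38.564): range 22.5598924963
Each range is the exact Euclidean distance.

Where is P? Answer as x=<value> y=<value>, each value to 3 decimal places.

x=39.097 y=-17.795

eq1: (x + 46.117)² + (y − 44.069)² = 105.3027730887²
eq2: (x + 4.945)² + (y − 6.759)² = 50.4246017872²
eq3: (x − 47.907)² + (y + 38.564)² = 22.5598924963²
eq1−eq3, eq1−eq2 (x²,y² cancel):
  188.048·x − 165.266·y = 10293.133566
  82.344·x − 74.620·y = 4547.316211
det = 188.048·-74.620 − -165.266·82.344 = -423.478256
x = (10293.133566·-74.620 − -165.266·4547.316211) / -423.478256 = 39.097322
y = (188.048·4547.316211 − 10293.133566·82.344) / -423.478256 = -17.795314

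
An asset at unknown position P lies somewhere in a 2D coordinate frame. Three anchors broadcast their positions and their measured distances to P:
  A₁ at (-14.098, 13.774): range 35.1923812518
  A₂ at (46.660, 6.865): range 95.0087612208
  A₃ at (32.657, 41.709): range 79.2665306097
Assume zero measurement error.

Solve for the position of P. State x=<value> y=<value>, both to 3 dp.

x=-45.644 y=29.374

eq1: (x + 14.098)² + (y − 13.774)² = 35.1923812518²
eq2: (x − 46.660)² + (y − 6.865)² = 95.0087612208²
eq3: (x − 32.657)² + (y − 41.709)² = 79.2665306097²
eq2−eq1, eq2−eq3 (x²,y² cancel):
  -121.516·x + 13.818·y = 5952.353866
  -28.006·x + 69.688·y = 3325.318339
det = -121.516·69.688 − 13.818·-28.006 = -8081.220100
x = (5952.353866·69.688 − 13.818·3325.318339) / -8081.220100 = -45.643898
y = (-121.516·3325.318339 − 5952.353866·-28.006) / -8081.220100 = 29.374000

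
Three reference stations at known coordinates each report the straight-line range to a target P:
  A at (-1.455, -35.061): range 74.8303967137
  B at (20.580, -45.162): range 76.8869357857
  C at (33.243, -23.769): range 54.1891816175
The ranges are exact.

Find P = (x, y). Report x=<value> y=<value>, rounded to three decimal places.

eq1: (x + 1.455)² + (y + 35.061)² = 74.8303967137²
eq2: (x − 20.580)² + (y + 45.162)² = 76.8869357857²
eq3: (x − 33.243)² + (y + 23.769)² = 54.1891816175²
eq1−eq2, eq1−eq3 (x²,y² cancel):
  44.070·x − 20.202·y = 919.739276
  69.396·x + 22.584·y = 3101.792532
det = 44.070·22.584 − -20.202·69.396 = 2397.214872
x = (919.739276·22.584 − -20.202·3101.792532) / 2397.214872 = 34.804475
y = (44.070·3101.792532 − 919.739276·69.396) / 2397.214872 = 30.397680

x=34.804 y=30.398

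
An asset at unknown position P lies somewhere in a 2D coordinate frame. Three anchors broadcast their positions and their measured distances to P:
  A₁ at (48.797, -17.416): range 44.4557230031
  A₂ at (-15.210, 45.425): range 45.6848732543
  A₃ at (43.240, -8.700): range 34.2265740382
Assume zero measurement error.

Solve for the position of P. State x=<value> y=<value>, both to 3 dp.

eq1: (x − 48.797)² + (y + 17.416)² = 44.4557230031²
eq2: (x + 15.210)² + (y − 45.425)² = 45.6848732543²
eq3: (x − 43.240)² + (y + 8.700)² = 34.2265740382²
eq2−eq1, eq2−eq3 (x²,y² cancel):
  128.014·x − 125.682·y = 500.485877
  116.900·x − 108.250·y = 566.262149
det = 128.014·-108.250 − -125.682·116.900 = 834.710300
x = (500.485877·-108.250 − -125.682·566.262149) / 834.710300 = 20.356000
y = (128.014·566.262149 − 500.485877·116.900) / 834.710300 = 16.751541

x=20.356 y=16.752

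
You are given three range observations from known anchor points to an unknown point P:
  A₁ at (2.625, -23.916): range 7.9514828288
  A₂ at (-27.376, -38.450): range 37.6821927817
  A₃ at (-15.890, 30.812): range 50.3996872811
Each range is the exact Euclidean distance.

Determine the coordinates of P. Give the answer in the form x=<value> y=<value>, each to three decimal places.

eq1: (x − 2.625)² + (y + 23.916)² = 7.9514828288²
eq2: (x + 27.376)² + (y + 38.450)² = 37.6821927817²
eq3: (x + 15.890)² + (y − 30.812)² = 50.3996872811²
eq3−eq2, eq3−eq1 (x²,y² cancel):
  -22.972·x − 138.524·y = 2146.157257
  37.030·x − 109.456·y = 1853.896636
det = -22.972·-109.456 − -138.524·37.030 = 7643.966952
x = (2146.157257·-109.456 − -138.524·1853.896636) / 7643.966952 = 2.864925
y = (-22.972·1853.896636 − 2146.157257·37.030) / 7643.966952 = -15.968138

x=2.865 y=-15.968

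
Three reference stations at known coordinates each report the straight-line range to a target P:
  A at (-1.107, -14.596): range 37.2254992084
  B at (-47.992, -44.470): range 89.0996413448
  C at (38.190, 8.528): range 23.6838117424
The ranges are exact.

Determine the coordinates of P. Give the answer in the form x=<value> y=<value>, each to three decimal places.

x=36.116 y=-15.065

eq1: (x + 1.107)² + (y + 14.596)² = 37.2254992084²
eq2: (x + 47.992)² + (y + 44.470)² = 89.0996413448²
eq3: (x − 38.190)² + (y − 8.528)² = 23.6838117424²
eq3−eq2, eq3−eq1 (x²,y² cancel):
  -172.364·x − 105.996·y = -4628.213069
  -78.594·x − 46.248·y = -2141.749072
det = -172.364·-46.248 − -105.996·-78.594 = -359.159352
x = (-4628.213069·-46.248 − -105.996·-2141.749072) / -359.159352 = 36.115547
y = (-172.364·-2141.749072 − -4628.213069·-78.594) / -359.159352 = -15.064787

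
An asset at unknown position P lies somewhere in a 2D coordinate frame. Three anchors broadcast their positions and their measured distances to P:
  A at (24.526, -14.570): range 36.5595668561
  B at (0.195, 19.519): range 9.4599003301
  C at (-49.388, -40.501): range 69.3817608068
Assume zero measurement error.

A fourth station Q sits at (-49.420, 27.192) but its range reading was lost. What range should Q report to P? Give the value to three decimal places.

eq1: (x − 24.526)² + (y + 14.570)² = 36.5595668561²
eq2: (x − 0.195)² + (y − 19.519)² = 9.4599003301²
eq3: (x + 49.388)² + (y + 40.501)² = 69.3817608068²
eq2−eq1, eq2−eq3 (x²,y² cancel):
  48.662·x − 68.178·y = -814.332024
  -99.166·x − 120.040·y = -1025.862859
det = 48.662·-120.040 − -68.178·-99.166 = -12602.326028
x = (-814.332024·-120.040 − -68.178·-1025.862859) / -12602.326028 = -2.206826
y = (48.662·-1025.862859 − -814.332024·-99.166) / -12602.326028 = 10.369085
|P − Q| = √((-2.206826 − -49.420)² + (10.369085 − 27.192)²) = 50.120797

50.121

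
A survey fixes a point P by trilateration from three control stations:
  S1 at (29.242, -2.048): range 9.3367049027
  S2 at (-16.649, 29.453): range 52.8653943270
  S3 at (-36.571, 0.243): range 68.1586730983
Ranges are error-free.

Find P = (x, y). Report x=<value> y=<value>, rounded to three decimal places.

eq1: (x − 29.242)² + (y + 2.048)² = 9.3367049027²
eq2: (x + 16.649)² + (y − 29.453)² = 52.8653943270²
eq3: (x + 36.571)² + (y − 0.243)² = 68.1586730983²
eq2−eq3, eq2−eq1 (x²,y² cancel):
  -39.844·x − 58.420·y = -1658.026121
  91.782·x − 63.002·y = 2422.196317
det = -39.844·-63.002 − -58.420·91.782 = 7872.156128
x = (-1658.026121·-63.002 − -58.420·2422.196317) / 7872.156128 = 31.244765
y = (-39.844·2422.196317 − -1658.026121·91.782) / 7872.156128 = 7.071374

x=31.245 y=7.071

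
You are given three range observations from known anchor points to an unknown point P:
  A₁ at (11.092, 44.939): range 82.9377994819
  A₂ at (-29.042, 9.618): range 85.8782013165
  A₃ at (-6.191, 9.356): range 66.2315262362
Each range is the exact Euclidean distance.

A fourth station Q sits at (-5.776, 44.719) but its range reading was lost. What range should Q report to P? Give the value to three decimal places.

91.393

eq1: (x − 11.092)² + (y − 44.939)² = 82.9377994819²
eq2: (x + 29.042)² + (y − 9.618)² = 85.8782013165²
eq3: (x + 6.191)² + (y − 9.356)² = 66.2315262362²
eq1−eq3, eq1−eq2 (x²,y² cancel):
  -34.566·x − 71.166·y = 475.380547
  -80.268·x − 70.642·y = -1702.989375
det = -34.566·-70.642 − -71.166·-80.268 = -3270.541116
x = (475.380547·-70.642 − -71.166·-1702.989375) / -3270.541116 = 47.324516
y = (-34.566·-1702.989375 − 475.380547·-80.268) / -3270.541116 = -29.665848
|P − Q| = √((47.324516 − -5.776)² + (-29.665848 − 44.719)²) = 91.393492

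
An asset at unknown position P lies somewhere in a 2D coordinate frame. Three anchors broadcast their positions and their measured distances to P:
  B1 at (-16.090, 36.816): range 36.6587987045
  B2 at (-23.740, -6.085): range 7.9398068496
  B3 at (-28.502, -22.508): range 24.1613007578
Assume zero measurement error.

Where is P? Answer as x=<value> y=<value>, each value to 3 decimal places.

eq1: (x + 16.090)² + (y − 36.816)² = 36.6587987045²
eq2: (x + 23.740)² + (y + 6.085)² = 7.9398068496²
eq3: (x + 28.502)² + (y + 22.508)² = 24.1613007578²
eq3−eq2, eq3−eq1 (x²,y² cancel):
  9.524·x + 32.846·y = -197.631322
  24.824·x + 118.648·y = -464.767180
det = 9.524·118.648 − 32.846·24.824 = 314.634448
x = (-197.631322·118.648 − 32.846·-464.767180) / 314.634448 = -26.007382
y = (9.524·-464.767180 − -197.631322·24.824) / 314.634448 = 1.524173

x=-26.007 y=1.524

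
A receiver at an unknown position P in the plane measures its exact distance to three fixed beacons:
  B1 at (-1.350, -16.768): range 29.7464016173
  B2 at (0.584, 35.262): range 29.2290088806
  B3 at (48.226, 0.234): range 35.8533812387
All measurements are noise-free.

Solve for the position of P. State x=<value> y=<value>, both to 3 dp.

x=13.467 y=9.025

eq1: (x + 1.350)² + (y + 16.768)² = 29.7464016173²
eq2: (x − 0.584)² + (y − 35.262)² = 29.2290088806²
eq3: (x − 48.226)² + (y − 0.234)² = 35.8533812387²
eq1−eq2, eq1−eq3 (x²,y² cancel):
  3.868·x + 104.060·y = 991.274825
  99.152·x + 34.004·y = 1642.196971
det = 3.868·34.004 − 104.060·99.152 = -10186.229648
x = (991.274825·34.004 − 104.060·1642.196971) / -10186.229648 = 13.467172
y = (3.868·1642.196971 − 991.274825·99.152) / -10186.229648 = 9.025407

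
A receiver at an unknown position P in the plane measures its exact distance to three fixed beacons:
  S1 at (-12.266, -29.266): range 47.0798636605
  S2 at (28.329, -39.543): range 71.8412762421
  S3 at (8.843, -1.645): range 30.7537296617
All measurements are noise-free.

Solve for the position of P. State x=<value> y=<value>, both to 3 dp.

x=-15.038 y=17.732

eq1: (x + 12.266)² + (y + 29.266)² = 47.0798636605²
eq2: (x − 28.329)² + (y + 39.543)² = 71.8412762421²
eq3: (x − 8.843)² + (y + 1.645)² = 30.7537296617²
eq2−eq1, eq2−eq3 (x²,y² cancel):
  -81.190·x + 20.554·y = 1585.427832
  -38.972·x + 75.796·y = 1930.100668
det = -81.190·75.796 − 20.554·-38.972 = -5352.846752
x = (1585.427832·75.796 − 20.554·1930.100668) / -5352.846752 = -15.038316
y = (-81.190·1930.100668 − 1585.427832·-38.972) / -5352.846752 = 17.732168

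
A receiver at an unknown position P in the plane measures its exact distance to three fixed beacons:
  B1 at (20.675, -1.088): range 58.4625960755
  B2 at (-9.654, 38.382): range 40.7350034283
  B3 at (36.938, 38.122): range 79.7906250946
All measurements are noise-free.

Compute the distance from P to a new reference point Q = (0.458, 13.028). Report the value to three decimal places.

eq1: (x − 20.675)² + (y + 1.088)² = 58.4625960755²
eq2: (x + 9.654)² + (y − 38.382)² = 40.7350034283²
eq3: (x − 36.938)² + (y − 38.122)² = 79.7906250946²
eq1−eq2, eq1−eq3 (x²,y² cancel):
  -60.658·x + 78.940·y = 2896.272907
  32.526·x + 78.420·y = -559.605354
det = -60.658·78.420 − 78.940·32.526 = -7324.402800
x = (2896.272907·78.420 − 78.940·-559.605354) / -7324.402800 = -37.040695
y = (-60.658·-559.605354 − 2896.272907·32.526) / -7324.402800 = 8.227242
|P − Q| = √((-37.040695 − 0.458)² + (8.227242 − 13.028)²) = 37.804753

37.805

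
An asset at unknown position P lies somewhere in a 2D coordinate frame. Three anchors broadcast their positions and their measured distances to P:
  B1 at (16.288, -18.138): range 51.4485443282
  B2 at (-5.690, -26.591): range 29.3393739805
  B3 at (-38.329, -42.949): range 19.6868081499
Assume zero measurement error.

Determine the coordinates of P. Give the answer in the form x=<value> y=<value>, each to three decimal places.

eq1: (x − 16.288)² + (y + 18.138)² = 51.4485443282²
eq2: (x + 5.690)² + (y + 26.591)² = 29.3393739805²
eq3: (x + 38.329)² + (y + 42.949)² = 19.6868081499²
eq3−eq1, eq3−eq2 (x²,y² cancel):
  109.234·x + 49.622·y = -4978.825152
  65.278·x + 32.716·y = -3047.499911
det = 109.234·32.716 − 49.622·65.278 = 334.474628
x = (-4978.825152·32.716 − 49.622·-3047.499911) / 334.474628 = -34.873207
y = (109.234·-3047.499911 − -4978.825152·65.278) / 334.474628 = -23.567877

x=-34.873 y=-23.568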